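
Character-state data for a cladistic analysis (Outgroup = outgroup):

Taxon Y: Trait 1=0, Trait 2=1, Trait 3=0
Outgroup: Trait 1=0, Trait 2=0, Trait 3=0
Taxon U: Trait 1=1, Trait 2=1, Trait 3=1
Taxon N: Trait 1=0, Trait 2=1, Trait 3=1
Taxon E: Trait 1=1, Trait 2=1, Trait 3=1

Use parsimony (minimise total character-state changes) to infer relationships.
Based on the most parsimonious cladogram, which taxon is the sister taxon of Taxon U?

Taxon E

The outgroup has state '0' for every character, so '1' is the derived state throughout.
Only Taxon E and Taxon U show the derived state '1' for Trait 1, supporting them as a clade.
Trait 2 (derived state '1') is shared by all ingroup taxa — unites the whole ingroup.
Trait 3: derived state '1' in Taxon E, Taxon N, and Taxon U only — synapomorphy for {Taxon E, Taxon N, Taxon U}.
Most parsimonious ingroup topology: (Taxon Y,(Taxon N,(Taxon E,Taxon U))).
Taxon U and Taxon E form a cherry on this tree, so they are sister taxa.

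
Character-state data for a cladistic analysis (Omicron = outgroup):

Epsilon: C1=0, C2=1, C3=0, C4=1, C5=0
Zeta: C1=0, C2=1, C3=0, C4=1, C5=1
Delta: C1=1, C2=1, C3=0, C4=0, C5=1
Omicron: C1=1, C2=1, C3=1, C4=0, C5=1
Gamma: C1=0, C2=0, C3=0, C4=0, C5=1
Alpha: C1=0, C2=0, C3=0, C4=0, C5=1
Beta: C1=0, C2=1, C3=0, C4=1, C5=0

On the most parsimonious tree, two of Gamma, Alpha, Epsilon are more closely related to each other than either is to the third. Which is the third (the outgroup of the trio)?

Epsilon

Character polarity is set by the outgroup: the derived state is whichever differs from the outgroup's state, so for C1, C2, C3, C5 the derived state is '0', and for the remaining characters it is '1'.
Only Alpha, Beta, Epsilon, Gamma, and Zeta show the derived state '0' for C1, supporting them as a clade.
C2 (derived state '0') is shared by Alpha and Gamma — a synapomorphy uniting that clade.
C3 (derived state '0') is shared by all ingroup taxa — unites the whole ingroup.
Only Beta, Epsilon, and Zeta show the derived state '1' for C4, supporting them as a clade.
C5: derived state '0' in Beta and Epsilon only — synapomorphy for {Beta, Epsilon}.
Most parsimonious ingroup topology: ((((Epsilon,Beta),Zeta),(Alpha,Gamma)),Delta).
Alpha and Gamma share a more recent common ancestor with each other than either does with Epsilon, so Epsilon is the least closely related of the three.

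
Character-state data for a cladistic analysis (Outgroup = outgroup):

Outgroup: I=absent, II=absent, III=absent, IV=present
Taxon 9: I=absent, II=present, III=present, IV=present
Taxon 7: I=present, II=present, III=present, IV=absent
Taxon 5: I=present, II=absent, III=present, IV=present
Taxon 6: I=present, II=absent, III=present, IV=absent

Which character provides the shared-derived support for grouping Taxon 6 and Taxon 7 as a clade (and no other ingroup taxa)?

IV

Character polarity is set by the outgroup: the derived state is whichever differs from the outgroup's state, so for IV the derived state is 'absent', and for the remaining characters it is 'present'.
Only Taxon 5, Taxon 6, and Taxon 7 show the derived state 'present' for I, supporting them as a clade.
II groups Taxon 7 and Taxon 9, which is incompatible with the clades supported by the remaining characters; treating it as convergent (homoplasy) costs fewer steps than any alternative tree.
All ingroup taxa share the derived state 'present' for III; it defines the ingroup but does not resolve relationships within it.
IV (derived state 'absent') is shared by Taxon 6 and Taxon 7 — a synapomorphy uniting that clade.
Most parsimonious ingroup topology: (Taxon 9,((Taxon 7,Taxon 6),Taxon 5)).
The clade {Taxon 6, Taxon 7} is supported by IV: its derived state 'absent' occurs in exactly those taxa and in no other taxon (including the outgroup).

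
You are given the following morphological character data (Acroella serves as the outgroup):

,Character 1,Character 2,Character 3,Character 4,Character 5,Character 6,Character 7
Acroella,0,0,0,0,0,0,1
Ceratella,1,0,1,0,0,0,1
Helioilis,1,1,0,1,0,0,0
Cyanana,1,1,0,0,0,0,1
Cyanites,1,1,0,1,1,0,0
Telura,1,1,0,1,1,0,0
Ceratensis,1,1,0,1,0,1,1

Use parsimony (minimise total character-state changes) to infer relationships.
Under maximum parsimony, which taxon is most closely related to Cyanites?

Character polarity is set by the outgroup: the derived state is whichever differs from the outgroup's state, so for Character 7 the derived state is '0', and for the remaining characters it is '1'.
Character 1 (derived state '1') is shared by all ingroup taxa — unites the whole ingroup.
Only Ceratensis, Cyanana, Cyanites, Helioilis, and Telura show the derived state '1' for Character 2, supporting them as a clade.
Character 3 (derived state '1') is unique to Ceratella (autapomorphy; uninformative for grouping).
Character 4 (derived state '1') is shared by Ceratensis, Cyanites, Helioilis, and Telura — a synapomorphy uniting that clade.
Character 5: derived state '1' in Cyanites and Telura only — synapomorphy for {Cyanites, Telura}.
Character 6: derived state '1' in Ceratensis only — an autapomorphy, so it tells us nothing about relationships among taxa.
Only Cyanites, Helioilis, and Telura show the derived state '0' for Character 7, supporting them as a clade.
Most parsimonious ingroup topology: (Ceratella,((Ceratensis,((Telura,Cyanites),Helioilis)),Cyanana)).
Cyanites and Telura form a cherry on this tree, so they are sister taxa.

Telura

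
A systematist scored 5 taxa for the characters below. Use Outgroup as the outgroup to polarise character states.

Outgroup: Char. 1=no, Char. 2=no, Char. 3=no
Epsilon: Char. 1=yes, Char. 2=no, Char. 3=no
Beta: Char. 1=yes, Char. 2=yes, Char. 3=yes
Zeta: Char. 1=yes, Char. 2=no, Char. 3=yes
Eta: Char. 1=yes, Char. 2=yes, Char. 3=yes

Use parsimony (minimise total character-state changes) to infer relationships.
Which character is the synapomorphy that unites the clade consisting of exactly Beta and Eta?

The outgroup has state 'no' for every character, so 'yes' is the derived state throughout.
Char. 1 (derived state 'yes') is shared by all ingroup taxa — unites the whole ingroup.
Only Beta and Eta show the derived state 'yes' for Char. 2, supporting them as a clade.
Char. 3 (derived state 'yes') is shared by Beta, Eta, and Zeta — a synapomorphy uniting that clade.
Most parsimonious ingroup topology: (Epsilon,((Beta,Eta),Zeta)).
The clade {Beta, Eta} is supported by Char. 2: its derived state 'yes' occurs in exactly those taxa and in no other taxon (including the outgroup).

Char. 2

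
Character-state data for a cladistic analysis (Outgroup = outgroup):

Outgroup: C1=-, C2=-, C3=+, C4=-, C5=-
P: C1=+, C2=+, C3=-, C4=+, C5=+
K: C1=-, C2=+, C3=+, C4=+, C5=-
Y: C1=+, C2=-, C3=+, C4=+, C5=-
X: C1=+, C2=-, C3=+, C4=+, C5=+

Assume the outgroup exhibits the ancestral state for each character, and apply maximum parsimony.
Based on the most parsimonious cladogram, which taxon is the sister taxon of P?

X

Character polarity is set by the outgroup: the derived state is whichever differs from the outgroup's state, so for C3 the derived state is '-', and for the remaining characters it is '+'.
C1 (derived state '+') is shared by P, X, and Y — a synapomorphy uniting that clade.
C2 groups K and P, which is incompatible with the clades supported by the remaining characters; treating it as convergent (homoplasy) costs fewer steps than any alternative tree.
C3: derived state '-' in P only — an autapomorphy, so it tells us nothing about relationships among taxa.
C4 (derived state '+') is shared by all ingroup taxa — unites the whole ingroup.
C5 (derived state '+') is shared by P and X — a synapomorphy uniting that clade.
Most parsimonious ingroup topology: (((P,X),Y),K).
P and X form a cherry on this tree, so they are sister taxa.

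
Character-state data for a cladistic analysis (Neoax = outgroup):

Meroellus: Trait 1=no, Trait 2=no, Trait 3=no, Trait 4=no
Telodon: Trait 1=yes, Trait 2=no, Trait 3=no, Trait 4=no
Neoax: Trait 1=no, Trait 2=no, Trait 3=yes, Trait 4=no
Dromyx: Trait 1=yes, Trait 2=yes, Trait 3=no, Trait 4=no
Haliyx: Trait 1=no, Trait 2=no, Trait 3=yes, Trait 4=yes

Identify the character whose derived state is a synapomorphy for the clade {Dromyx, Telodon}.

Trait 1

Character polarity is set by the outgroup: the derived state is whichever differs from the outgroup's state, so for Trait 3 the derived state is 'no', and for the remaining characters it is 'yes'.
Trait 1 (derived state 'yes') is shared by Dromyx and Telodon — a synapomorphy uniting that clade.
Trait 2: derived state 'yes' in Dromyx only — an autapomorphy, so it tells us nothing about relationships among taxa.
Only Dromyx, Meroellus, and Telodon show the derived state 'no' for Trait 3, supporting them as a clade.
Trait 4 (derived state 'yes') is unique to Haliyx (autapomorphy; uninformative for grouping).
Most parsimonious ingroup topology: ((Meroellus,(Telodon,Dromyx)),Haliyx).
The clade {Dromyx, Telodon} is supported by Trait 1: its derived state 'yes' occurs in exactly those taxa and in no other taxon (including the outgroup).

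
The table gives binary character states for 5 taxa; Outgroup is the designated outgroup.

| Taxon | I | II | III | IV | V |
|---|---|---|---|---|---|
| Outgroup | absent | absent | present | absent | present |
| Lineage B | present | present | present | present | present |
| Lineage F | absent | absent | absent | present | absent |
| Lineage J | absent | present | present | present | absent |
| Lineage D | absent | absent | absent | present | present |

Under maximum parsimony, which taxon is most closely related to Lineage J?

Lineage B

Character polarity is set by the outgroup: the derived state is whichever differs from the outgroup's state, so for III, V the derived state is 'absent', and for the remaining characters it is 'present'.
I (derived state 'present') is unique to Lineage B (autapomorphy; uninformative for grouping).
II: derived state 'present' in Lineage B and Lineage J only — synapomorphy for {Lineage B, Lineage J}.
III: derived state 'absent' in Lineage D and Lineage F only — synapomorphy for {Lineage D, Lineage F}.
All ingroup taxa share the derived state 'present' for IV; it defines the ingroup but does not resolve relationships within it.
V (state 'absent') occurs in Lineage F and Lineage J but conflicts with the nesting implied by the other characters — most parsimoniously interpreted as homoplasy.
Most parsimonious ingroup topology: ((Lineage B,Lineage J),(Lineage F,Lineage D)).
Lineage J and Lineage B form a cherry on this tree, so they are sister taxa.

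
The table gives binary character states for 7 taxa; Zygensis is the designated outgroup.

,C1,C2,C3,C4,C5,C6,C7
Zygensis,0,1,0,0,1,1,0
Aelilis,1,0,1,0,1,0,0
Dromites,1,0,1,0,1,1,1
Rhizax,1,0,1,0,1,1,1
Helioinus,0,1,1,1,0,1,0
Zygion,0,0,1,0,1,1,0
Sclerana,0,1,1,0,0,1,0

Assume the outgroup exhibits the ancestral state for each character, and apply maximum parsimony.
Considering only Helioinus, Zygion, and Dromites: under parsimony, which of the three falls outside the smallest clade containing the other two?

Character polarity is set by the outgroup: the derived state is whichever differs from the outgroup's state, so for C2, C5, C6 the derived state is '0', and for the remaining characters it is '1'.
C1 (derived state '1') is shared by Aelilis, Dromites, and Rhizax — a synapomorphy uniting that clade.
Only Aelilis, Dromites, Rhizax, and Zygion show the derived state '0' for C2, supporting them as a clade.
C3 (derived state '1') is shared by all ingroup taxa — unites the whole ingroup.
C4 (derived state '1') is unique to Helioinus (autapomorphy; uninformative for grouping).
C5 (derived state '0') is shared by Helioinus and Sclerana — a synapomorphy uniting that clade.
C6: derived state '0' in Aelilis only — an autapomorphy, so it tells us nothing about relationships among taxa.
Only Dromites and Rhizax show the derived state '1' for C7, supporting them as a clade.
Most parsimonious ingroup topology: (((Aelilis,(Dromites,Rhizax)),Zygion),(Helioinus,Sclerana)).
Zygion and Dromites share a more recent common ancestor with each other than either does with Helioinus, so Helioinus is the least closely related of the three.

Helioinus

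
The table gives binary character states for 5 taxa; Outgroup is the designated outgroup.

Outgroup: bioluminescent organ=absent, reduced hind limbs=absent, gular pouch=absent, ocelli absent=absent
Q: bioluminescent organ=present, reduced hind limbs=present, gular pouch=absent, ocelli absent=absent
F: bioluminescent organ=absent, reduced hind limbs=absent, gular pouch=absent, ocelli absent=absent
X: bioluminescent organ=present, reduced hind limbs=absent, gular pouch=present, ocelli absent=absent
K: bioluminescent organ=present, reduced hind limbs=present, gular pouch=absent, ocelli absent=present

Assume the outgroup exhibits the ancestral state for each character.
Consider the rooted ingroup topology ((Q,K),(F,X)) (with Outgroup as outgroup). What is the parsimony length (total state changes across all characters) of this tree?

Map each character onto ((Q,K),(F,X)) (rooted by Outgroup) and count the minimum state changes it requires (Fitch parsimony):
bioluminescent organ: 2; reduced hind limbs: 1; gular pouch: 1; ocelli absent: 1.
Total tree length = 5.

5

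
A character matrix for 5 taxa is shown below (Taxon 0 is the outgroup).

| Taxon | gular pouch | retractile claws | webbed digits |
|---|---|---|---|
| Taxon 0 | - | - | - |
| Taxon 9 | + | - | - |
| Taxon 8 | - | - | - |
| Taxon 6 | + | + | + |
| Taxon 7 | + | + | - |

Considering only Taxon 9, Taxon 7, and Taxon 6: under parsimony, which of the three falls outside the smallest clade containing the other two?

Taxon 9

The outgroup has state '-' for every character, so '+' is the derived state throughout.
gular pouch: derived state '+' in Taxon 6, Taxon 7, and Taxon 9 only — synapomorphy for {Taxon 6, Taxon 7, Taxon 9}.
Only Taxon 6 and Taxon 7 show the derived state '+' for retractile claws, supporting them as a clade.
webbed digits (derived state '+') is unique to Taxon 6 (autapomorphy; uninformative for grouping).
Most parsimonious ingroup topology: ((Taxon 9,(Taxon 6,Taxon 7)),Taxon 8).
Taxon 6 and Taxon 7 share a more recent common ancestor with each other than either does with Taxon 9, so Taxon 9 is the least closely related of the three.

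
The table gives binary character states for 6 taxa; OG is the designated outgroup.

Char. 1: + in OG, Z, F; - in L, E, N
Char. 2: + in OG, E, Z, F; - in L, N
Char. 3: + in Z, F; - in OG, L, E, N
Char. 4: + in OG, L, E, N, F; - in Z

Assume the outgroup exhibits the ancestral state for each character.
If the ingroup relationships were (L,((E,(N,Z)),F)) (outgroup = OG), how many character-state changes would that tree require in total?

Map each character onto (L,((E,(N,Z)),F)) (rooted by OG) and count the minimum state changes it requires (Fitch parsimony):
Char. 1: 3; Char. 2: 2; Char. 3: 2; Char. 4: 1.
Total tree length = 8.

8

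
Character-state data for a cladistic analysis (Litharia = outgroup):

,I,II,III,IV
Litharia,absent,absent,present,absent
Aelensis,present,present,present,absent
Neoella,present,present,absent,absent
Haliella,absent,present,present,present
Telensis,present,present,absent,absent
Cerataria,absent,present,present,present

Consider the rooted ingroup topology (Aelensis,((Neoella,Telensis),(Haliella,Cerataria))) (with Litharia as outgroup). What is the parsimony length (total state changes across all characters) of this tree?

Map each character onto (Aelensis,((Neoella,Telensis),(Haliella,Cerataria))) (rooted by Litharia) and count the minimum state changes it requires (Fitch parsimony):
I: 2; II: 1; III: 1; IV: 1.
Total tree length = 5.

5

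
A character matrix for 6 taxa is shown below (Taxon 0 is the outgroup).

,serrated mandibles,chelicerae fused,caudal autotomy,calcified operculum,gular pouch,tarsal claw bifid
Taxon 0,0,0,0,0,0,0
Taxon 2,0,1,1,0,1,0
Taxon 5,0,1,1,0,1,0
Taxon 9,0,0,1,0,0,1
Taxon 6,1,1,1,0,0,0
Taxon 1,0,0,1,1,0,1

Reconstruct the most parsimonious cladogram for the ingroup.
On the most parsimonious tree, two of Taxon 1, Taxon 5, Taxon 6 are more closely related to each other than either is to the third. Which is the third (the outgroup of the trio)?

The outgroup has state '0' for every character, so '1' is the derived state throughout.
serrated mandibles: derived state '1' in Taxon 6 only — an autapomorphy, so it tells us nothing about relationships among taxa.
chelicerae fused (derived state '1') is shared by Taxon 2, Taxon 5, and Taxon 6 — a synapomorphy uniting that clade.
caudal autotomy (derived state '1') is shared by all ingroup taxa — unites the whole ingroup.
calcified operculum (derived state '1') is unique to Taxon 1 (autapomorphy; uninformative for grouping).
Only Taxon 2 and Taxon 5 show the derived state '1' for gular pouch, supporting them as a clade.
tarsal claw bifid (derived state '1') is shared by Taxon 1 and Taxon 9 — a synapomorphy uniting that clade.
Most parsimonious ingroup topology: (((Taxon 2,Taxon 5),Taxon 6),(Taxon 9,Taxon 1)).
Taxon 6 and Taxon 5 share a more recent common ancestor with each other than either does with Taxon 1, so Taxon 1 is the least closely related of the three.

Taxon 1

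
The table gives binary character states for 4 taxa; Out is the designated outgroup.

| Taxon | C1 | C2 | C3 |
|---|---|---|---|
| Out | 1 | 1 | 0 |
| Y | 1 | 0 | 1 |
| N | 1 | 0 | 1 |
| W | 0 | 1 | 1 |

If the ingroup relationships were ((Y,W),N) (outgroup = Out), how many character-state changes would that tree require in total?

4

Map each character onto ((Y,W),N) (rooted by Out) and count the minimum state changes it requires (Fitch parsimony):
C1: 1; C2: 2; C3: 1.
Total tree length = 4.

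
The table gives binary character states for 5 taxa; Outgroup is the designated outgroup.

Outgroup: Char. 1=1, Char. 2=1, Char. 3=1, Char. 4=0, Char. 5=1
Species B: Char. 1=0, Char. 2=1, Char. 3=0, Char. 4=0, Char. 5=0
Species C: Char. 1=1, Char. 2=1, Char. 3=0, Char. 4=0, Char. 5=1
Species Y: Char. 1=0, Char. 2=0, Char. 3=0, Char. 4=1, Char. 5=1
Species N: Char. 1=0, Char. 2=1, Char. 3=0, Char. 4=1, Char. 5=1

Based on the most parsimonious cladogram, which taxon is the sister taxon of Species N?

Species Y

Character polarity is set by the outgroup: the derived state is whichever differs from the outgroup's state, so for Char. 1, Char. 2, Char. 3, Char. 5 the derived state is '0', and for the remaining characters it is '1'.
Only Species B, Species N, and Species Y show the derived state '0' for Char. 1, supporting them as a clade.
Char. 2: derived state '0' in Species Y only — an autapomorphy, so it tells us nothing about relationships among taxa.
Char. 3 (derived state '0') is shared by all ingroup taxa — unites the whole ingroup.
Char. 4 (derived state '1') is shared by Species N and Species Y — a synapomorphy uniting that clade.
Char. 5 (derived state '0') is unique to Species B (autapomorphy; uninformative for grouping).
Most parsimonious ingroup topology: ((Species B,(Species Y,Species N)),Species C).
Species N and Species Y form a cherry on this tree, so they are sister taxa.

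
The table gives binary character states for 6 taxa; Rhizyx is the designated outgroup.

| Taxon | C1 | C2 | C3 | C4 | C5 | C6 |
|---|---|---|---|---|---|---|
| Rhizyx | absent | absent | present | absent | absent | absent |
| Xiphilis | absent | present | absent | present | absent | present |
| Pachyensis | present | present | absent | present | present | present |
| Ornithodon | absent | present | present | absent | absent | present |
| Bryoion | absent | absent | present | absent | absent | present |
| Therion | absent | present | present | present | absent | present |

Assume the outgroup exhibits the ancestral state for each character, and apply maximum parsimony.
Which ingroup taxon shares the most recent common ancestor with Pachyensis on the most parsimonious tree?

Xiphilis

Character polarity is set by the outgroup: the derived state is whichever differs from the outgroup's state, so for C3 the derived state is 'absent', and for the remaining characters it is 'present'.
C1: derived state 'present' in Pachyensis only — an autapomorphy, so it tells us nothing about relationships among taxa.
Only Ornithodon, Pachyensis, Therion, and Xiphilis show the derived state 'present' for C2, supporting them as a clade.
C3 (derived state 'absent') is shared by Pachyensis and Xiphilis — a synapomorphy uniting that clade.
C4: derived state 'present' in Pachyensis, Therion, and Xiphilis only — synapomorphy for {Pachyensis, Therion, Xiphilis}.
C5: derived state 'present' in Pachyensis only — an autapomorphy, so it tells us nothing about relationships among taxa.
All ingroup taxa share the derived state 'present' for C6; it defines the ingroup but does not resolve relationships within it.
Most parsimonious ingroup topology: ((((Xiphilis,Pachyensis),Therion),Ornithodon),Bryoion).
Pachyensis and Xiphilis form a cherry on this tree, so they are sister taxa.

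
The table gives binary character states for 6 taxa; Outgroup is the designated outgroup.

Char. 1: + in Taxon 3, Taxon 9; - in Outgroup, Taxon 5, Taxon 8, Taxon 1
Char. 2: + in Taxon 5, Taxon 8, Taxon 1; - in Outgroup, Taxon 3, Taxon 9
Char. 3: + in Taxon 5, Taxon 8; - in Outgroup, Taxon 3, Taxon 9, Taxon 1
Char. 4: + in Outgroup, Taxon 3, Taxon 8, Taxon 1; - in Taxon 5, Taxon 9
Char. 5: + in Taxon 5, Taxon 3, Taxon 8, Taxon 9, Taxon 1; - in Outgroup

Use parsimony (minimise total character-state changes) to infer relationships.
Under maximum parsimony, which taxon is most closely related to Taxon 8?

Taxon 5

Character polarity is set by the outgroup: the derived state is whichever differs from the outgroup's state, so for Char. 4 the derived state is '-', and for the remaining characters it is '+'.
Char. 1: derived state '+' in Taxon 3 and Taxon 9 only — synapomorphy for {Taxon 3, Taxon 9}.
Char. 2: derived state '+' in Taxon 1, Taxon 5, and Taxon 8 only — synapomorphy for {Taxon 1, Taxon 5, Taxon 8}.
Only Taxon 5 and Taxon 8 show the derived state '+' for Char. 3, supporting them as a clade.
Char. 4 groups Taxon 5 and Taxon 9, which is incompatible with the clades supported by the remaining characters; treating it as convergent (homoplasy) costs fewer steps than any alternative tree.
All ingroup taxa share the derived state '+' for Char. 5; it defines the ingroup but does not resolve relationships within it.
Most parsimonious ingroup topology: (((Taxon 5,Taxon 8),Taxon 1),(Taxon 3,Taxon 9)).
Taxon 8 and Taxon 5 form a cherry on this tree, so they are sister taxa.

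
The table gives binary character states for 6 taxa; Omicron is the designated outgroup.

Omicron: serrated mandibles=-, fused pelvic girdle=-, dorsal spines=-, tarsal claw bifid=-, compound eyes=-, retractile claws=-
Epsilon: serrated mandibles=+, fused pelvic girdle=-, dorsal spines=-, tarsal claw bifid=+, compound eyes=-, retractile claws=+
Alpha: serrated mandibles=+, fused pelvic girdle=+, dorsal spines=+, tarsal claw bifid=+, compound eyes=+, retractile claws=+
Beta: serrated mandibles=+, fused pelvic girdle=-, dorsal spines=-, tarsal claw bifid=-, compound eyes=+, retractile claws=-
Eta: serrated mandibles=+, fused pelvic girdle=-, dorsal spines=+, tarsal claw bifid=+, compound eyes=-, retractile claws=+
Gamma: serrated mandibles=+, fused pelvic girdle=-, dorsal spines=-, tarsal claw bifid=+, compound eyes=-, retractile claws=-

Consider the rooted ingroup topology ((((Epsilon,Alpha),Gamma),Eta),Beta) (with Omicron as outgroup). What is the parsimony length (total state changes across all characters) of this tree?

9

Map each character onto ((((Epsilon,Alpha),Gamma),Eta),Beta) (rooted by Omicron) and count the minimum state changes it requires (Fitch parsimony):
serrated mandibles: 1; fused pelvic girdle: 1; dorsal spines: 2; tarsal claw bifid: 1; compound eyes: 2; retractile claws: 2.
Total tree length = 9.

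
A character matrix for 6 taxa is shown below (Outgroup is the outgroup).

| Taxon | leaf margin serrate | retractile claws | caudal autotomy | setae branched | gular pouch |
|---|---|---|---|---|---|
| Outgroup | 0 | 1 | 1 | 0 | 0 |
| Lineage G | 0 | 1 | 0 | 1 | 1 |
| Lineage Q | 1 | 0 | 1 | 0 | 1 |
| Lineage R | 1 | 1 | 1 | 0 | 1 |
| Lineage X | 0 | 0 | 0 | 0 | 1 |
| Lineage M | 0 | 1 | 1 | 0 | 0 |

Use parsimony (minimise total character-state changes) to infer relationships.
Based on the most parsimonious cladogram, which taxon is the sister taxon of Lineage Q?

Lineage R

Character polarity is set by the outgroup: the derived state is whichever differs from the outgroup's state, so for retractile claws, caudal autotomy the derived state is '0', and for the remaining characters it is '1'.
Only Lineage Q and Lineage R show the derived state '1' for leaf margin serrate, supporting them as a clade.
retractile claws (state '0') occurs in Lineage Q and Lineage X but conflicts with the nesting implied by the other characters — most parsimoniously interpreted as homoplasy.
caudal autotomy (derived state '0') is shared by Lineage G and Lineage X — a synapomorphy uniting that clade.
setae branched (derived state '1') is unique to Lineage G (autapomorphy; uninformative for grouping).
Only Lineage G, Lineage Q, Lineage R, and Lineage X show the derived state '1' for gular pouch, supporting them as a clade.
Most parsimonious ingroup topology: (((Lineage G,Lineage X),(Lineage Q,Lineage R)),Lineage M).
Lineage Q and Lineage R form a cherry on this tree, so they are sister taxa.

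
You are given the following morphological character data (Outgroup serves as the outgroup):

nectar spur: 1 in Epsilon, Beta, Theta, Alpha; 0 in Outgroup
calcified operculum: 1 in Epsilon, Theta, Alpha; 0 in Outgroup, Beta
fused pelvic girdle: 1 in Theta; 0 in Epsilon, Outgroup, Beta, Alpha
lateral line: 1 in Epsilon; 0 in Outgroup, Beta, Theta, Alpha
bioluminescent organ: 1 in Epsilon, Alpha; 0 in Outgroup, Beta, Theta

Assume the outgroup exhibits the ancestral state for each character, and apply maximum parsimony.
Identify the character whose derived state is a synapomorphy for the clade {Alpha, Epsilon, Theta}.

calcified operculum

The outgroup has state '0' for every character, so '1' is the derived state throughout.
All ingroup taxa share the derived state '1' for nectar spur; it defines the ingroup but does not resolve relationships within it.
Only Alpha, Epsilon, and Theta show the derived state '1' for calcified operculum, supporting them as a clade.
fused pelvic girdle: derived state '1' in Theta only — an autapomorphy, so it tells us nothing about relationships among taxa.
lateral line: derived state '1' in Epsilon only — an autapomorphy, so it tells us nothing about relationships among taxa.
bioluminescent organ (derived state '1') is shared by Alpha and Epsilon — a synapomorphy uniting that clade.
Most parsimonious ingroup topology: (Beta,(Theta,(Alpha,Epsilon))).
The clade {Alpha, Epsilon, Theta} is supported by calcified operculum: its derived state '1' occurs in exactly those taxa and in no other taxon (including the outgroup).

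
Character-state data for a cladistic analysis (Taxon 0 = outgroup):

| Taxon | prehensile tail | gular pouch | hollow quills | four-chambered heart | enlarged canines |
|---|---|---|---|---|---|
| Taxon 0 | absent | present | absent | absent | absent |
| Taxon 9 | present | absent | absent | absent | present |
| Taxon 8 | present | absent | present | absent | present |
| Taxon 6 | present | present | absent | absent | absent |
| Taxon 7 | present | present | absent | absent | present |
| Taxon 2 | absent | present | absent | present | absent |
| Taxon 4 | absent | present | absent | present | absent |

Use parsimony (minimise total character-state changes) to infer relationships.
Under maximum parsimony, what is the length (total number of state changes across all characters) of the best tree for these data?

5

Character polarity is set by the outgroup: the derived state is whichever differs from the outgroup's state, so for gular pouch the derived state is 'absent', and for the remaining characters it is 'present'.
Only Taxon 6, Taxon 7, Taxon 8, and Taxon 9 show the derived state 'present' for prehensile tail, supporting them as a clade.
Only Taxon 8 and Taxon 9 show the derived state 'absent' for gular pouch, supporting them as a clade.
hollow quills (derived state 'present') is unique to Taxon 8 (autapomorphy; uninformative for grouping).
Only Taxon 2 and Taxon 4 show the derived state 'present' for four-chambered heart, supporting them as a clade.
enlarged canines (derived state 'present') is shared by Taxon 7, Taxon 8, and Taxon 9 — a synapomorphy uniting that clade.
Most parsimonious ingroup topology: ((((Taxon 9,Taxon 8),Taxon 7),Taxon 6),(Taxon 2,Taxon 4)).
Changes per character on this tree: prehensile tail: 1; gular pouch: 1; hollow quills: 1; four-chambered heart: 1; enlarged canines: 1.
Total = 5.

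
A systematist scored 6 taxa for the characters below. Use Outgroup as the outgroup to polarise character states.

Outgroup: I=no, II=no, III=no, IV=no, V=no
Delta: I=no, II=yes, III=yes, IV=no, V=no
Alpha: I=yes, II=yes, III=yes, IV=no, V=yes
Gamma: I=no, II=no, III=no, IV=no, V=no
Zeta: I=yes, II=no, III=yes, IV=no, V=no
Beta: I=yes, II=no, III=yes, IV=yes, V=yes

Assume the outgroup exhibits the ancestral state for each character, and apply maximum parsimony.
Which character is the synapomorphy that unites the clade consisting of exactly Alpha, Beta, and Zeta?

The outgroup has state 'no' for every character, so 'yes' is the derived state throughout.
Only Alpha, Beta, and Zeta show the derived state 'yes' for I, supporting them as a clade.
II groups Alpha and Delta, which is incompatible with the clades supported by the remaining characters; treating it as convergent (homoplasy) costs fewer steps than any alternative tree.
III (derived state 'yes') is shared by Alpha, Beta, Delta, and Zeta — a synapomorphy uniting that clade.
IV: derived state 'yes' in Beta only — an autapomorphy, so it tells us nothing about relationships among taxa.
V (derived state 'yes') is shared by Alpha and Beta — a synapomorphy uniting that clade.
Most parsimonious ingroup topology: ((Delta,((Alpha,Beta),Zeta)),Gamma).
The clade {Alpha, Beta, Zeta} is supported by I: its derived state 'yes' occurs in exactly those taxa and in no other taxon (including the outgroup).

I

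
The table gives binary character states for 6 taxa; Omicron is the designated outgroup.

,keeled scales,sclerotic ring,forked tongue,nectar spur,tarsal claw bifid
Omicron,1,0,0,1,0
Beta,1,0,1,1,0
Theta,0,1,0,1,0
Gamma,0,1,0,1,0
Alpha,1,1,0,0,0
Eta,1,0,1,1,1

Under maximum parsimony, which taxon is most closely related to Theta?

Character polarity is set by the outgroup: the derived state is whichever differs from the outgroup's state, so for keeled scales, nectar spur the derived state is '0', and for the remaining characters it is '1'.
Only Gamma and Theta show the derived state '0' for keeled scales, supporting them as a clade.
Only Alpha, Gamma, and Theta show the derived state '1' for sclerotic ring, supporting them as a clade.
forked tongue (derived state '1') is shared by Beta and Eta — a synapomorphy uniting that clade.
nectar spur: derived state '0' in Alpha only — an autapomorphy, so it tells us nothing about relationships among taxa.
tarsal claw bifid: derived state '1' in Eta only — an autapomorphy, so it tells us nothing about relationships among taxa.
Most parsimonious ingroup topology: ((Beta,Eta),((Theta,Gamma),Alpha)).
Theta and Gamma form a cherry on this tree, so they are sister taxa.

Gamma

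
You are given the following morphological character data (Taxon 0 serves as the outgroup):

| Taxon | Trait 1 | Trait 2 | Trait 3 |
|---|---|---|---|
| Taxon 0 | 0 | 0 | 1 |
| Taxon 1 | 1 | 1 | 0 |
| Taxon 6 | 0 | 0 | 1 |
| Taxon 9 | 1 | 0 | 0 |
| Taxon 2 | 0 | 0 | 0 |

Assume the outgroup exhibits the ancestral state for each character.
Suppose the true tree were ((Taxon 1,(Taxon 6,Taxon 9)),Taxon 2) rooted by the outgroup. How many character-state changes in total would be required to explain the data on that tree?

5

Map each character onto ((Taxon 1,(Taxon 6,Taxon 9)),Taxon 2) (rooted by Taxon 0) and count the minimum state changes it requires (Fitch parsimony):
Trait 1: 2; Trait 2: 1; Trait 3: 2.
Total tree length = 5.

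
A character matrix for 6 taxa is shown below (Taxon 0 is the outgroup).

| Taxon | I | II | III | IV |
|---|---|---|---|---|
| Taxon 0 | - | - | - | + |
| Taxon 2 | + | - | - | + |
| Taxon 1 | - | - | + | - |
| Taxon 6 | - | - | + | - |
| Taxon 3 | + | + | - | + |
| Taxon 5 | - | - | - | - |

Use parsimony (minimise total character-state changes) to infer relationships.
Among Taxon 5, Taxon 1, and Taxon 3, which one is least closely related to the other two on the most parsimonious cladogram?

Taxon 3

Character polarity is set by the outgroup: the derived state is whichever differs from the outgroup's state, so for IV the derived state is '-', and for the remaining characters it is '+'.
I: derived state '+' in Taxon 2 and Taxon 3 only — synapomorphy for {Taxon 2, Taxon 3}.
II (derived state '+') is unique to Taxon 3 (autapomorphy; uninformative for grouping).
Only Taxon 1 and Taxon 6 show the derived state '+' for III, supporting them as a clade.
IV (derived state '-') is shared by Taxon 1, Taxon 5, and Taxon 6 — a synapomorphy uniting that clade.
Most parsimonious ingroup topology: ((Taxon 2,Taxon 3),((Taxon 1,Taxon 6),Taxon 5)).
Taxon 5 and Taxon 1 share a more recent common ancestor with each other than either does with Taxon 3, so Taxon 3 is the least closely related of the three.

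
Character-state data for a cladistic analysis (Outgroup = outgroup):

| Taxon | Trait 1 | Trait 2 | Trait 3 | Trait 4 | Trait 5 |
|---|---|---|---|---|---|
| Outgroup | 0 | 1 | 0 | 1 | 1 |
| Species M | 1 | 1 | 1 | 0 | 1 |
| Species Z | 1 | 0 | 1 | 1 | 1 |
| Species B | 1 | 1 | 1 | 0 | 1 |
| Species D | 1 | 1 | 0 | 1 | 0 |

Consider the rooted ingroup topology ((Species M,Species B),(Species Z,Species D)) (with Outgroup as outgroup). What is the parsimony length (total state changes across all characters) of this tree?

6

Map each character onto ((Species M,Species B),(Species Z,Species D)) (rooted by Outgroup) and count the minimum state changes it requires (Fitch parsimony):
Trait 1: 1; Trait 2: 1; Trait 3: 2; Trait 4: 1; Trait 5: 1.
Total tree length = 6.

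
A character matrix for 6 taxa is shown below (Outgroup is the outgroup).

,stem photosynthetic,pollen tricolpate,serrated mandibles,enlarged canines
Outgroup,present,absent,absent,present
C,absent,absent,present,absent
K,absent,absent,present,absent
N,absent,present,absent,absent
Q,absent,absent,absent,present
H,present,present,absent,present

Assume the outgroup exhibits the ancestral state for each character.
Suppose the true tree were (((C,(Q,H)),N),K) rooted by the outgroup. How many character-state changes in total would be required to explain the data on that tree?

Map each character onto (((C,(Q,H)),N),K) (rooted by Outgroup) and count the minimum state changes it requires (Fitch parsimony):
stem photosynthetic: 2; pollen tricolpate: 2; serrated mandibles: 2; enlarged canines: 2.
Total tree length = 8.

8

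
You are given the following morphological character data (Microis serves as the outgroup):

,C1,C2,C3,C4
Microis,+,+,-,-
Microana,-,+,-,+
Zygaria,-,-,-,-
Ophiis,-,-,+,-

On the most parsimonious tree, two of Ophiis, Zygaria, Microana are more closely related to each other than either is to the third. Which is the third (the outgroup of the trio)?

Character polarity is set by the outgroup: the derived state is whichever differs from the outgroup's state, so for C1, C2 the derived state is '-', and for the remaining characters it is '+'.
All ingroup taxa share the derived state '-' for C1; it defines the ingroup but does not resolve relationships within it.
C2 (derived state '-') is shared by Ophiis and Zygaria — a synapomorphy uniting that clade.
C3: derived state '+' in Ophiis only — an autapomorphy, so it tells us nothing about relationships among taxa.
C4 (derived state '+') is unique to Microana (autapomorphy; uninformative for grouping).
Most parsimonious ingroup topology: (Microana,(Zygaria,Ophiis)).
Ophiis and Zygaria share a more recent common ancestor with each other than either does with Microana, so Microana is the least closely related of the three.

Microana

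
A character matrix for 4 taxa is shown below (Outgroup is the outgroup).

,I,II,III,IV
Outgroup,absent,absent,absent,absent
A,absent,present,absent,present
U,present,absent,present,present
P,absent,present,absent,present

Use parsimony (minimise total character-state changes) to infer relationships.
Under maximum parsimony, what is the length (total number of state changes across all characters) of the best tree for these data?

4

The outgroup has state 'absent' for every character, so 'present' is the derived state throughout.
I: derived state 'present' in U only — an autapomorphy, so it tells us nothing about relationships among taxa.
Only A and P show the derived state 'present' for II, supporting them as a clade.
III: derived state 'present' in U only — an autapomorphy, so it tells us nothing about relationships among taxa.
All ingroup taxa share the derived state 'present' for IV; it defines the ingroup but does not resolve relationships within it.
Most parsimonious ingroup topology: ((A,P),U).
Changes per character on this tree: I: 1; II: 1; III: 1; IV: 1.
Total = 4.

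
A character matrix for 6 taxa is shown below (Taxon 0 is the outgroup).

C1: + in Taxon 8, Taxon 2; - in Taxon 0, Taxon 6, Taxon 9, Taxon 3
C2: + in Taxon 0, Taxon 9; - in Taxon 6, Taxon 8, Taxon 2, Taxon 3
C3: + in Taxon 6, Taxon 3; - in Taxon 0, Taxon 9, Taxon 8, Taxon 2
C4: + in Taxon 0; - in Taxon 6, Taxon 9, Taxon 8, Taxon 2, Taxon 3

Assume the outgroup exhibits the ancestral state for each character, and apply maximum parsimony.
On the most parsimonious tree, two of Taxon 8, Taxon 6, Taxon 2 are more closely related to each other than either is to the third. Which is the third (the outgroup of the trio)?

Character polarity is set by the outgroup: the derived state is whichever differs from the outgroup's state, so for C2, C4 the derived state is '-', and for the remaining characters it is '+'.
Only Taxon 2 and Taxon 8 show the derived state '+' for C1, supporting them as a clade.
Only Taxon 2, Taxon 3, Taxon 6, and Taxon 8 show the derived state '-' for C2, supporting them as a clade.
Only Taxon 3 and Taxon 6 show the derived state '+' for C3, supporting them as a clade.
C4 (derived state '-') is shared by all ingroup taxa — unites the whole ingroup.
Most parsimonious ingroup topology: (((Taxon 6,Taxon 3),(Taxon 8,Taxon 2)),Taxon 9).
Taxon 8 and Taxon 2 share a more recent common ancestor with each other than either does with Taxon 6, so Taxon 6 is the least closely related of the three.

Taxon 6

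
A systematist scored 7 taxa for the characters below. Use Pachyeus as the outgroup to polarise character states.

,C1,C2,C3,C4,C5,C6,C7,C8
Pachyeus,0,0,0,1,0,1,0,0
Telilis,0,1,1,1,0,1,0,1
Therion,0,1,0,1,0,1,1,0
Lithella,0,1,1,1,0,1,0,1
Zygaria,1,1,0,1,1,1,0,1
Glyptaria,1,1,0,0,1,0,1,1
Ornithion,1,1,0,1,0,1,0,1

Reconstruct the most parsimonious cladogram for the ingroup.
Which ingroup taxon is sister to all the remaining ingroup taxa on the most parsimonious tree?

Therion

Character polarity is set by the outgroup: the derived state is whichever differs from the outgroup's state, so for C4, C6 the derived state is '0', and for the remaining characters it is '1'.
C1: derived state '1' in Glyptaria, Ornithion, and Zygaria only — synapomorphy for {Glyptaria, Ornithion, Zygaria}.
All ingroup taxa share the derived state '1' for C2; it defines the ingroup but does not resolve relationships within it.
C3 (derived state '1') is shared by Lithella and Telilis — a synapomorphy uniting that clade.
C4 (derived state '0') is unique to Glyptaria (autapomorphy; uninformative for grouping).
Only Glyptaria and Zygaria show the derived state '1' for C5, supporting them as a clade.
C6 (derived state '0') is unique to Glyptaria (autapomorphy; uninformative for grouping).
C7 groups Glyptaria and Therion, which is incompatible with the clades supported by the remaining characters; treating it as convergent (homoplasy) costs fewer steps than any alternative tree.
C8: derived state '1' in Glyptaria, Lithella, Ornithion, Telilis, and Zygaria only — synapomorphy for {Glyptaria, Lithella, Ornithion, Telilis, Zygaria}.
Most parsimonious ingroup topology: (((Telilis,Lithella),((Zygaria,Glyptaria),Ornithion)),Therion).
Therion is sister to the clade containing all other ingroup taxa, so it is the earliest-diverging (most basal) ingroup lineage.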